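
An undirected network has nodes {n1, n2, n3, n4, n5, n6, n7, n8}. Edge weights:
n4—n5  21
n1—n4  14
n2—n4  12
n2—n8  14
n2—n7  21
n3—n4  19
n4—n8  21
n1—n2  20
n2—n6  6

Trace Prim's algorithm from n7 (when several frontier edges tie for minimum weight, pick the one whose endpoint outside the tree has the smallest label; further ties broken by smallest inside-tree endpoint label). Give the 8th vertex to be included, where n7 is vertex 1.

Grow the tree from n7 using Prim:
Step 1: cheapest edge leaving the tree is n2—n7 (21); add n2.
Step 2: cheapest edge leaving the tree is n2—n6 (6); add n6.
Step 3: cheapest edge leaving the tree is n2—n4 (12); add n4.
Step 4: cheapest edge leaving the tree is n1—n4 (14); add n1.
Step 5: cheapest edge leaving the tree is n2—n8 (14); add n8.
Step 6: cheapest edge leaving the tree is n3—n4 (19); add n3.
Step 7: cheapest edge leaving the tree is n4—n5 (21); add n5.
Vertex order: n7, n2, n6, n4, n1, n8, n3, n5. The 8th vertex is n5.

n5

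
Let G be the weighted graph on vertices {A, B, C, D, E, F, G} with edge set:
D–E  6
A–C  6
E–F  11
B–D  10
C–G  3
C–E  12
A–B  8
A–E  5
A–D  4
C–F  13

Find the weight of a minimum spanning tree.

37

Grow the tree from D using Prim:
Step 1: frontier [A–D 4, D–E 6, B–D 10] → take A–D (4); add A.
Step 2: frontier [A–E 5, A–C 6, A–B 8, D–E 6, B–D 10] → take A–E (5); add E.
Step 3: frontier [A–C 6, A–B 8, B–D 10, E–F 11, C–E 12] → take A–C (6); add C.
Step 4: frontier [A–B 8, C–G 3, C–F 13, B–D 10, E–F 11] → take C–G (3); add G.
Step 5: frontier [A–B 8, C–F 13, B–D 10, E–F 11] → take A–B (8); add B.
Step 6: frontier [C–F 13, E–F 11] → take E–F (11); add F.
MST edges: A–D, A–E, A–C, C–G, A–B, E–F; total weight 4+5+6+3+8+11 = 37.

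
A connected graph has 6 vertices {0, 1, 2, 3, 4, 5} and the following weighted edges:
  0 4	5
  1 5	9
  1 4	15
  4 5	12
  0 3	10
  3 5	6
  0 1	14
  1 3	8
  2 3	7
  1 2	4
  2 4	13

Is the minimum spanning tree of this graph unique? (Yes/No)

Yes

Kruskal: consider edges lightest-first.
1 2 (4): add — endpoints in different components.
0 4 (5): add — endpoints in different components.
3 5 (6): add — endpoints in different components.
2 3 (7): add — endpoints in different components.
1 3 (8): skip — 1 and 3 already connected.
1 5 (9): skip — 1 and 5 already connected.
0 3 (10): add — endpoints in different components.
Every non-tree edge has weight strictly greater than the heaviest edge on the tree path between its endpoints, so the MST is unique.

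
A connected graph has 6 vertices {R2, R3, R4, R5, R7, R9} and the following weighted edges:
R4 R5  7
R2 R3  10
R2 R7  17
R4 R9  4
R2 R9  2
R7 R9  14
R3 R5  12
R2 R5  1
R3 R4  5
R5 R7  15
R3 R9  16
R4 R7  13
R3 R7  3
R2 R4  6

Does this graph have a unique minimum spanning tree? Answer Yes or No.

Kruskal: consider edges lightest-first.
R2 R5 (1): add. Components now {R2,R5} {R9} {R3} {R7} {R4}
R2 R9 (2): add. Components now {R2,R5,R9} {R3} {R7} {R4}
R3 R7 (3): add. Components now {R2,R5,R9} {R3,R7} {R4}
R4 R9 (4): add. Components now {R2,R4,R5,R9} {R3,R7}
R3 R4 (5): add. Components now {R2,R3,R4,R5,R7,R9}
Every non-tree edge has weight strictly greater than the heaviest edge on the tree path between its endpoints, so the MST is unique.

Yes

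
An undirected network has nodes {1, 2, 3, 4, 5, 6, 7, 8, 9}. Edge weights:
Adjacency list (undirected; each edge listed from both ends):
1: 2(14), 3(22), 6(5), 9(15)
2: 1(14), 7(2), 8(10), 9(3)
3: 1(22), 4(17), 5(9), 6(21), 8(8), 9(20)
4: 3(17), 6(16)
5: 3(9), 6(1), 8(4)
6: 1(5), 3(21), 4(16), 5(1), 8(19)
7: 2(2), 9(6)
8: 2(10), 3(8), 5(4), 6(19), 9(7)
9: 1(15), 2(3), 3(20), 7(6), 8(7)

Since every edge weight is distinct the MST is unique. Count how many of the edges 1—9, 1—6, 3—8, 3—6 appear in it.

Kruskal: consider edges lightest-first.
5—6 (1): add — endpoints in different components.
2—7 (2): add — endpoints in different components.
2—9 (3): add — endpoints in different components.
5—8 (4): add — endpoints in different components.
1—6 (5): add — endpoints in different components.
7—9 (6): skip — 7 and 9 already connected.
8—9 (7): add — endpoints in different components.
3—8 (8): add — endpoints in different components.
3—5 (9): skip — 3 and 5 already connected.
2—8 (10): skip — 2 and 8 already connected.
1—2 (14): skip — 1 and 2 already connected.
1—9 (15): skip — 1 and 9 already connected.
4—6 (16): add — endpoints in different components.
MST edge set: {5—6, 2—7, 2—9, 5—8, 1—6, 8—9, 3—8, 4—6}.
Of the listed edges, {1—6, 3—8} are in the MST → 2.

2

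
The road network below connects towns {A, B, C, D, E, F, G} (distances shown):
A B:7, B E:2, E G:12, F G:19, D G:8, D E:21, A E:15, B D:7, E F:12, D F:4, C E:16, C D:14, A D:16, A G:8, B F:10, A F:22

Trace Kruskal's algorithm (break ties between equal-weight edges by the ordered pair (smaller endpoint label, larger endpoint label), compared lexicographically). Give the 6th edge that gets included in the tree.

Kruskal: consider edges lightest-first.
B E (2): add — endpoints in different components.
D F (4): add — endpoints in different components.
A B (7): add — endpoints in different components.
B D (7): add — endpoints in different components.
A G (8): add — endpoints in different components.
D G (8): skip — D and G already connected.
B F (10): skip — B and F already connected.
E F (12): skip — E and F already connected.
E G (12): skip — E and G already connected.
C D (14): add — endpoints in different components.
The 6th edge added is C D.

C-D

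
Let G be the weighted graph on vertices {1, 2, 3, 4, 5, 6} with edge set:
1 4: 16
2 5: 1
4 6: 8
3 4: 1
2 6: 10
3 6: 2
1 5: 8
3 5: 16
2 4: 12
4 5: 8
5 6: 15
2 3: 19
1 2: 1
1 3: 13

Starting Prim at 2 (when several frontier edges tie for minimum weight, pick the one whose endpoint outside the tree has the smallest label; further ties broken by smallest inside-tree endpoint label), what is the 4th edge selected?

Prim's algorithm from 2:
Step 1: frontier [1 2 1, 2 5 1, 2 6 10, 2 4 12, 2 3 19] → take 1 2 (1); add 1.
Step 2: frontier [1 5 8, 1 3 13, 1 4 16, 2 5 1, 2 6 10, 2 4 12, 2 3 19] → take 2 5 (1); add 5.
Step 3: frontier [1 3 13, 1 4 16, 2 6 10, 2 4 12, 2 3 19, 4 5 8, 5 6 15, 3 5 16] → take 4 5 (8); add 4.
Step 4: frontier [1 3 13, 2 6 10, 2 3 19, 3 4 1, 4 6 8, 5 6 15, 3 5 16] → take 3 4 (1); add 3.
Step 5: frontier [2 6 10, 3 6 2, 4 6 8, 5 6 15] → take 3 6 (2); add 6.
The 4th edge added is 3 4.

3-4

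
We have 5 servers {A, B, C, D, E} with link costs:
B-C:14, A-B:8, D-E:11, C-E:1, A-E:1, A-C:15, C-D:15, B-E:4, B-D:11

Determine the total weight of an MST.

Prim, starting at C.
Step 1: frontier [C-E 1, B-C 14, A-C 15, C-D 15] → take C-E (1); add E.
Step 2: frontier [B-C 14, A-C 15, C-D 15, A-E 1, B-E 4, D-E 11] → take A-E (1); add A.
Step 3: frontier [A-B 8, B-C 14, C-D 15, B-E 4, D-E 11] → take B-E (4); add B.
Step 4: frontier [B-D 11, C-D 15, D-E 11] → take B-D (11); add D.
MST edges: C-E, A-E, B-E, B-D; total weight 1+1+4+11 = 17.

17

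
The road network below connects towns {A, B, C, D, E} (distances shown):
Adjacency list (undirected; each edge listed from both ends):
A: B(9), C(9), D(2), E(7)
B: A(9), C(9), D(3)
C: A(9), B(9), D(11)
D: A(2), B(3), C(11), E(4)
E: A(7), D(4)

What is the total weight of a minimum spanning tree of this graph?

Prim's algorithm from C:
Step 1: cheapest edge leaving the tree is A—C (9); add A.
Step 2: cheapest edge leaving the tree is A—D (2); add D.
Step 3: cheapest edge leaving the tree is B—D (3); add B.
Step 4: cheapest edge leaving the tree is D—E (4); add E.
MST edges: A—C, A—D, B—D, D—E; total weight 9+2+3+4 = 18.

18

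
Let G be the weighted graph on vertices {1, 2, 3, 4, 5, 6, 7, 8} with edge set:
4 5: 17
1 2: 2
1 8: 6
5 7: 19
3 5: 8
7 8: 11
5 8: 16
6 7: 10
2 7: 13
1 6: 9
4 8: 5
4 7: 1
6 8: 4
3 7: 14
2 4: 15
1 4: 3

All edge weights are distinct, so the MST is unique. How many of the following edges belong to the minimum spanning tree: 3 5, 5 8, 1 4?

Sort edges by weight, then run Kruskal:
4 7 (1): add — endpoints in different components.
1 2 (2): add — endpoints in different components.
1 4 (3): add — endpoints in different components.
6 8 (4): add — endpoints in different components.
4 8 (5): add — endpoints in different components.
1 8 (6): skip — 1 and 8 already connected.
3 5 (8): add — endpoints in different components.
1 6 (9): skip — 1 and 6 already connected.
6 7 (10): skip — 6 and 7 already connected.
7 8 (11): skip — 7 and 8 already connected.
2 7 (13): skip — 2 and 7 already connected.
3 7 (14): add — endpoints in different components.
MST edge set: {4 7, 1 2, 1 4, 6 8, 4 8, 3 5, 3 7}.
Of the listed edges, {3 5, 1 4} are in the MST → 2.

2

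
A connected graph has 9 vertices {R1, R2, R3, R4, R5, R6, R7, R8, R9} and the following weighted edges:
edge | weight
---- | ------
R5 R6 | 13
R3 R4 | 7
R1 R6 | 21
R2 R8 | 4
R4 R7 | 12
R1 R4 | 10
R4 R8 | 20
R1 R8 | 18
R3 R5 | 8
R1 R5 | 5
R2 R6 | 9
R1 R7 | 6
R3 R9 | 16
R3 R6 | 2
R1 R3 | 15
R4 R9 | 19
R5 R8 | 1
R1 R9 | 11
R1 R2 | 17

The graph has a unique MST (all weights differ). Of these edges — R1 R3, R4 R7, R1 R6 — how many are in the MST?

Kruskal's algorithm — process edges by increasing weight (ties by edge label):
R5 R8 (1): add — endpoints in different components.
R3 R6 (2): add — endpoints in different components.
R2 R8 (4): add — endpoints in different components.
R1 R5 (5): add — endpoints in different components.
R1 R7 (6): add — endpoints in different components.
R3 R4 (7): add — endpoints in different components.
R3 R5 (8): add — endpoints in different components.
R2 R6 (9): skip — R6 and R2 already connected.
R1 R4 (10): skip — R4 and R1 already connected.
R1 R9 (11): add — endpoints in different components.
MST edge set: {R5 R8, R3 R6, R2 R8, R1 R5, R1 R7, R3 R4, R3 R5, R1 R9}.
Of the listed edges, {} are in the MST → 0.

0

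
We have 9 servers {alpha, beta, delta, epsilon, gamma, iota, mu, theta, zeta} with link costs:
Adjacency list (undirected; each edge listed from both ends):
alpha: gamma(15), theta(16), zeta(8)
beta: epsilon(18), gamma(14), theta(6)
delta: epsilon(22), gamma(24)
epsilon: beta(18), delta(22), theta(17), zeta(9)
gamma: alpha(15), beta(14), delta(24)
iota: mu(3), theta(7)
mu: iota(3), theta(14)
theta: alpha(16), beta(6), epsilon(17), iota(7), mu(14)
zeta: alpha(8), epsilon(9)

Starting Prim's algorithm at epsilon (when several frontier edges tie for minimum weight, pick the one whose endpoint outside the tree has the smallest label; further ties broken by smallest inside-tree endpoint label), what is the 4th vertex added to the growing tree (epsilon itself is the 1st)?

gamma

Grow the tree from epsilon using Prim:
Step 1: frontier [epsilon–zeta 9, epsilon–theta 17, beta–epsilon 18, delta–epsilon 22] → take epsilon–zeta (9); add zeta.
Step 2: frontier [epsilon–theta 17, beta–epsilon 18, delta–epsilon 22, alpha–zeta 8] → take alpha–zeta (8); add alpha.
Step 3: frontier [alpha–gamma 15, alpha–theta 16, epsilon–theta 17, beta–epsilon 18, delta–epsilon 22] → take alpha–gamma (15); add gamma.
Step 4: frontier [alpha–theta 16, epsilon–theta 17, beta–epsilon 18, delta–epsilon 22, beta–gamma 14, delta–gamma 24] → take beta–gamma (14); add beta.
Step 5: frontier [alpha–theta 16, beta–theta 6, epsilon–theta 17, delta–epsilon 22, delta–gamma 24] → take beta–theta (6); add theta.
Step 6: frontier [delta–epsilon 22, delta–gamma 24, iota–theta 7, mu–theta 14] → take iota–theta (7); add iota.
Step 7: frontier [delta–epsilon 22, delta–gamma 24, iota–mu 3, mu–theta 14] → take iota–mu (3); add mu.
Step 8: frontier [delta–epsilon 22, delta–gamma 24] → take delta–epsilon (22); add delta.
Vertex order: epsilon, zeta, alpha, gamma, beta, theta, iota, mu, delta. The 4th vertex is gamma.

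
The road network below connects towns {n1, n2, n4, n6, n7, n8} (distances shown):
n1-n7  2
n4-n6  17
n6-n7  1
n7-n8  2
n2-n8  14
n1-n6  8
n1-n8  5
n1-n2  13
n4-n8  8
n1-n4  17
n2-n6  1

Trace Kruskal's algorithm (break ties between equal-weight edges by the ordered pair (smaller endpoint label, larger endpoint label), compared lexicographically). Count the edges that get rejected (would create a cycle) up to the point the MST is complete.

Kruskal: consider edges lightest-first.
n2-n6 (1): add — endpoints in different components.
n6-n7 (1): add — endpoints in different components.
n1-n7 (2): add — endpoints in different components.
n7-n8 (2): add — endpoints in different components.
n1-n8 (5): skip — n1 and n8 already connected.
n1-n6 (8): skip — n1 and n6 already connected.
n4-n8 (8): add — endpoints in different components.
Edges rejected before the tree was complete: 2.

2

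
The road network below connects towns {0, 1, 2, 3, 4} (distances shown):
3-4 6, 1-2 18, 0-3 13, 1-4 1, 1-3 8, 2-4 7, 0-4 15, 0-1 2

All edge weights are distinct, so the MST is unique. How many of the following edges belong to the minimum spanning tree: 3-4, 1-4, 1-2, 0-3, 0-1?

Sort edges by weight, then run Kruskal:
1-4 (1): add. Components now {0} {1,4} {2} {3}
0-1 (2): add. Components now {0,1,4} {2} {3}
3-4 (6): add. Components now {0,1,3,4} {2}
2-4 (7): add. Components now {0,1,2,3,4}
MST edge set: {1-4, 0-1, 3-4, 2-4}.
Of the listed edges, {3-4, 1-4, 0-1} are in the MST → 3.

3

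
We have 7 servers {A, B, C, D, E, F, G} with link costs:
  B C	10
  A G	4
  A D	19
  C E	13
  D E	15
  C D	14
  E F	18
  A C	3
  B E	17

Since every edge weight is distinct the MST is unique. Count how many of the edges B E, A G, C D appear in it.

2

Kruskal's algorithm — process edges by increasing weight (ties by edge label):
A C (3): add. Components now {A,C} {B} {D} {E} {F} {G}
A G (4): add. Components now {A,C,G} {B} {D} {E} {F}
B C (10): add. Components now {A,B,C,G} {D} {E} {F}
C E (13): add. Components now {A,B,C,E,G} {D} {F}
C D (14): add. Components now {A,B,C,D,E,G} {F}
D E (15): skip — D and E already connected.
B E (17): skip — B and E already connected.
E F (18): add. Components now {A,B,C,D,E,F,G}
MST edge set: {A C, A G, B C, C E, C D, E F}.
Of the listed edges, {A G, C D} are in the MST → 2.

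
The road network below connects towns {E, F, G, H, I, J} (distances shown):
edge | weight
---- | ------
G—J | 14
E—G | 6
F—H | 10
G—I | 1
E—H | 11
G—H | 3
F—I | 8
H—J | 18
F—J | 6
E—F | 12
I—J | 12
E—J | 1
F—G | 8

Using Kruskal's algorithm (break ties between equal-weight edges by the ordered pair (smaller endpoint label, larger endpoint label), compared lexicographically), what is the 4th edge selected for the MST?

E-G

Kruskal: consider edges lightest-first.
E—J (1): add. Components now {E,J} {F} {G} {H} {I}
G—I (1): add. Components now {E,J} {F} {G,I} {H}
G—H (3): add. Components now {E,J} {F} {G,H,I}
E—G (6): add. Components now {E,G,H,I,J} {F}
F—J (6): add. Components now {E,F,G,H,I,J}
The 4th edge added is E—G.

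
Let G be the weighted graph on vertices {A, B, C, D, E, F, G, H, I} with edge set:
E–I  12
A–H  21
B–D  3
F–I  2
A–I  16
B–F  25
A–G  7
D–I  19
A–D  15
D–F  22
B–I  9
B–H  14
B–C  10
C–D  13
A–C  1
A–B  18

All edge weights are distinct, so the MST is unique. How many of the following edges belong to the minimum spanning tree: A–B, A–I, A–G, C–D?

Kruskal's algorithm — process edges by increasing weight (ties by edge label):
A–C (1): add — endpoints in different components.
F–I (2): add — endpoints in different components.
B–D (3): add — endpoints in different components.
A–G (7): add — endpoints in different components.
B–I (9): add — endpoints in different components.
B–C (10): add — endpoints in different components.
E–I (12): add — endpoints in different components.
C–D (13): skip — C and D already connected.
B–H (14): add — endpoints in different components.
MST edge set: {A–C, F–I, B–D, A–G, B–I, B–C, E–I, B–H}.
Of the listed edges, {A–G} are in the MST → 1.

1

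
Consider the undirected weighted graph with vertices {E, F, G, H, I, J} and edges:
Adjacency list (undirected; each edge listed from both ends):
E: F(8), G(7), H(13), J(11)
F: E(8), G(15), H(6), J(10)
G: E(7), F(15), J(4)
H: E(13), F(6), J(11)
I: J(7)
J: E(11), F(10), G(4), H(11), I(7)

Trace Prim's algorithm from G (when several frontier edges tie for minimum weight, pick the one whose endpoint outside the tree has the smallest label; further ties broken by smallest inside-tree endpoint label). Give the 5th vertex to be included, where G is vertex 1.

Prim, starting at G.
Step 1: frontier [G-J 4, E-G 7, F-G 15] → take G-J (4); add J.
Step 2: frontier [E-G 7, F-G 15, I-J 7, F-J 10, E-J 11, H-J 11] → take E-G (7); add E.
Step 3: frontier [E-F 8, E-H 13, F-G 15, I-J 7, F-J 10, H-J 11] → take I-J (7); add I.
Step 4: frontier [E-F 8, E-H 13, F-G 15, F-J 10, H-J 11] → take E-F (8); add F.
Step 5: frontier [E-H 13, F-H 6, H-J 11] → take F-H (6); add H.
Vertex order: G, J, E, I, F, H. The 5th vertex is F.

F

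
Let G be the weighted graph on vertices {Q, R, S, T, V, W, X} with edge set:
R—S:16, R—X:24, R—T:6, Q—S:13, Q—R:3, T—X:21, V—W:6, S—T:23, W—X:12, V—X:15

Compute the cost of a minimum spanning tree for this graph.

Kruskal: consider edges lightest-first.
Q—R (3): add. Components now {X} {Q,R} {W} {S} {T} {V}
R—T (6): add. Components now {X} {Q,R,T} {W} {S} {V}
V—W (6): add. Components now {X} {Q,R,T} {V,W} {S}
W—X (12): add. Components now {V,W,X} {Q,R,T} {S}
Q—S (13): add. Components now {V,W,X} {Q,R,S,T}
V—X (15): skip — X and V already connected.
R—S (16): skip — R and S already connected.
T—X (21): add. Components now {Q,R,S,T,V,W,X}
MST edges: Q—R, R—T, V—W, W—X, Q—S, T—X; total weight 3+6+6+12+13+21 = 61.

61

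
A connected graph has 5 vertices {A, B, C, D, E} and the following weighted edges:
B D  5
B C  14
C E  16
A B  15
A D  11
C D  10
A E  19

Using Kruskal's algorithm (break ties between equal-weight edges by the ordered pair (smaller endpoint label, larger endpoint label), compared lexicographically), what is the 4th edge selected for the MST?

Kruskal: consider edges lightest-first.
B D (5): add. Components now {A} {B,D} {C} {E}
C D (10): add. Components now {A} {B,C,D} {E}
A D (11): add. Components now {A,B,C,D} {E}
B C (14): skip — B and C already connected.
A B (15): skip — A and B already connected.
C E (16): add. Components now {A,B,C,D,E}
The 4th edge added is C E.

C-E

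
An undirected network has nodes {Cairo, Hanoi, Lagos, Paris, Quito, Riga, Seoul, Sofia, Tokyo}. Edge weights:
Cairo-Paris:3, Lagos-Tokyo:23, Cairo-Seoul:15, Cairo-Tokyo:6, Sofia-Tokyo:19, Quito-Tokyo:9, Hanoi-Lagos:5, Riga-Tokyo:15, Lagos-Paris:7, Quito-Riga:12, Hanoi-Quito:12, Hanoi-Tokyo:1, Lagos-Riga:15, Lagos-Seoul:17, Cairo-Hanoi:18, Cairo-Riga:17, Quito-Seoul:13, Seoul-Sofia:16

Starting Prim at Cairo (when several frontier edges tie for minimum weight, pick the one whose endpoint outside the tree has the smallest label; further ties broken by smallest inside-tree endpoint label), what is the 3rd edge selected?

Prim's algorithm from Cairo:
Step 1: cheapest edge leaving the tree is Cairo-Paris (3); add Paris.
Step 2: cheapest edge leaving the tree is Cairo-Tokyo (6); add Tokyo.
Step 3: cheapest edge leaving the tree is Hanoi-Tokyo (1); add Hanoi.
Step 4: cheapest edge leaving the tree is Hanoi-Lagos (5); add Lagos.
Step 5: cheapest edge leaving the tree is Quito-Tokyo (9); add Quito.
Step 6: cheapest edge leaving the tree is Quito-Riga (12); add Riga.
Step 7: cheapest edge leaving the tree is Quito-Seoul (13); add Seoul.
Step 8: cheapest edge leaving the tree is Seoul-Sofia (16); add Sofia.
The 3rd edge added is Hanoi-Tokyo.

Hanoi-Tokyo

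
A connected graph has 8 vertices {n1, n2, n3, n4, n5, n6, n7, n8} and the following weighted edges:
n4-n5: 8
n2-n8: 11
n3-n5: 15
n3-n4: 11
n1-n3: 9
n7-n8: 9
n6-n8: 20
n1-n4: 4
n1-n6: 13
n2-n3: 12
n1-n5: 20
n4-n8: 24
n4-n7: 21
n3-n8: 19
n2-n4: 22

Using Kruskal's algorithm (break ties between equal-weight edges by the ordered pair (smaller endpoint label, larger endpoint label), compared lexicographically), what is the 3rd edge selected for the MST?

Sort edges by weight, then run Kruskal:
n1-n4 (4): add — endpoints in different components.
n4-n5 (8): add — endpoints in different components.
n1-n3 (9): add — endpoints in different components.
n7-n8 (9): add — endpoints in different components.
n2-n8 (11): add — endpoints in different components.
n3-n4 (11): skip — n3 and n4 already connected.
n2-n3 (12): add — endpoints in different components.
n1-n6 (13): add — endpoints in different components.
The 3rd edge added is n1-n3.

n1-n3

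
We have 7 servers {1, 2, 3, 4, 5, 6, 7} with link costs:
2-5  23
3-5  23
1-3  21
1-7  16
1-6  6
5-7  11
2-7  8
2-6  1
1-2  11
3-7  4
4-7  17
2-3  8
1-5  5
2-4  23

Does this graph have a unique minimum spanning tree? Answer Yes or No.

Kruskal: consider edges lightest-first.
2-6 (1): add. Components now {1} {2,6} {3} {4} {5} {7}
3-7 (4): add. Components now {1} {2,6} {3,7} {4} {5}
1-5 (5): add. Components now {1,5} {2,6} {3,7} {4}
1-6 (6): add. Components now {1,2,5,6} {3,7} {4}
2-3 (8): add. Components now {1,2,3,5,6,7} {4}
2-7 (8): skip — 2 and 7 already connected.
1-2 (11): skip — 1 and 2 already connected.
5-7 (11): skip — 5 and 7 already connected.
1-7 (16): skip — 1 and 7 already connected.
4-7 (17): add. Components now {1,2,3,4,5,6,7}
Non-tree edge 2-7 has weight 8, equal to the heaviest edge on its tree cycle — swapping gives another MST of the same weight. Not unique.

No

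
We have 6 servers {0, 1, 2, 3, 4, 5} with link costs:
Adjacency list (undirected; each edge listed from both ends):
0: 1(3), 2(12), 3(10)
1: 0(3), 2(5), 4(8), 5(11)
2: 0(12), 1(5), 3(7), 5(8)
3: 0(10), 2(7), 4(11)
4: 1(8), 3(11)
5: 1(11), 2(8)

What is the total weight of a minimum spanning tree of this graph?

Prim, starting at 0.
Step 1: frontier [0-1 3, 0-3 10, 0-2 12] → take 0-1 (3); add 1.
Step 2: frontier [0-3 10, 0-2 12, 1-2 5, 1-4 8, 1-5 11] → take 1-2 (5); add 2.
Step 3: frontier [0-3 10, 1-4 8, 1-5 11, 2-3 7, 2-5 8] → take 2-3 (7); add 3.
Step 4: frontier [1-4 8, 1-5 11, 2-5 8, 3-4 11] → take 1-4 (8); add 4.
Step 5: frontier [1-5 11, 2-5 8] → take 2-5 (8); add 5.
MST edges: 0-1, 1-2, 2-3, 1-4, 2-5; total weight 3+5+7+8+8 = 31.

31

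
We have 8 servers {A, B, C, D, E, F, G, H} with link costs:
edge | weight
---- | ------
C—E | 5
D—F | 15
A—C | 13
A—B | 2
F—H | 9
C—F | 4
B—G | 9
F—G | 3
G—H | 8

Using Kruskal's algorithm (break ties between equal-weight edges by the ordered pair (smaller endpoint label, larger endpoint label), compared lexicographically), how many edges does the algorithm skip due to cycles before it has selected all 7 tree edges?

2

Kruskal: consider edges lightest-first.
A—B (2): add — endpoints in different components.
F—G (3): add — endpoints in different components.
C—F (4): add — endpoints in different components.
C—E (5): add — endpoints in different components.
G—H (8): add — endpoints in different components.
B—G (9): add — endpoints in different components.
F—H (9): skip — F and H already connected.
A—C (13): skip — A and C already connected.
D—F (15): add — endpoints in different components.
Edges rejected before the tree was complete: 2.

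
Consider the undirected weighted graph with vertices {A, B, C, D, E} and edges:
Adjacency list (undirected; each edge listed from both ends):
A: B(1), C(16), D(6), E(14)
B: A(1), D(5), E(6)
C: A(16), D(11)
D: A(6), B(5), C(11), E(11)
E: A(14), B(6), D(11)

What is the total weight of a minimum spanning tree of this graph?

Prim, starting at D.
Step 1: frontier [B–D 5, A–D 6, C–D 11, D–E 11] → take B–D (5); add B.
Step 2: frontier [A–B 1, B–E 6, A–D 6, C–D 11, D–E 11] → take A–B (1); add A.
Step 3: frontier [A–E 14, A–C 16, B–E 6, C–D 11, D–E 11] → take B–E (6); add E.
Step 4: frontier [A–C 16, C–D 11] → take C–D (11); add C.
MST edges: B–D, A–B, B–E, C–D; total weight 5+1+6+11 = 23.

23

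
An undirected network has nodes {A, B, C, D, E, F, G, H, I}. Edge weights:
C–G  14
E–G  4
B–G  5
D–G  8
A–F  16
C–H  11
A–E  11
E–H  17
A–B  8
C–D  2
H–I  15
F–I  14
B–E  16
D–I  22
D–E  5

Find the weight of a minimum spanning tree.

64

Prim, starting at C.
Step 1: cheapest edge leaving the tree is C–D (2); add D.
Step 2: cheapest edge leaving the tree is D–E (5); add E.
Step 3: cheapest edge leaving the tree is E–G (4); add G.
Step 4: cheapest edge leaving the tree is B–G (5); add B.
Step 5: cheapest edge leaving the tree is A–B (8); add A.
Step 6: cheapest edge leaving the tree is C–H (11); add H.
Step 7: cheapest edge leaving the tree is H–I (15); add I.
Step 8: cheapest edge leaving the tree is F–I (14); add F.
MST edges: C–D, D–E, E–G, B–G, A–B, C–H, H–I, F–I; total weight 2+5+4+5+8+11+15+14 = 64.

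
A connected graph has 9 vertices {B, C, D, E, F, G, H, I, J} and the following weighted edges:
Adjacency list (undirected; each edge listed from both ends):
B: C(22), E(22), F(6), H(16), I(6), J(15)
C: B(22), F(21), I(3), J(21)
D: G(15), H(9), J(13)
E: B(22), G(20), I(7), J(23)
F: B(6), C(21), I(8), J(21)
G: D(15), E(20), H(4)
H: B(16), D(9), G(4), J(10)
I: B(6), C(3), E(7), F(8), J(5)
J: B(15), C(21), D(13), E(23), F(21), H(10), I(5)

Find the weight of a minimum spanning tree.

Prim, starting at E.
Step 1: cheapest edge leaving the tree is E-I (7); add I.
Step 2: cheapest edge leaving the tree is C-I (3); add C.
Step 3: cheapest edge leaving the tree is I-J (5); add J.
Step 4: cheapest edge leaving the tree is B-I (6); add B.
Step 5: cheapest edge leaving the tree is B-F (6); add F.
Step 6: cheapest edge leaving the tree is H-J (10); add H.
Step 7: cheapest edge leaving the tree is G-H (4); add G.
Step 8: cheapest edge leaving the tree is D-H (9); add D.
MST edges: E-I, C-I, I-J, B-I, B-F, H-J, G-H, D-H; total weight 7+3+5+6+6+10+4+9 = 50.

50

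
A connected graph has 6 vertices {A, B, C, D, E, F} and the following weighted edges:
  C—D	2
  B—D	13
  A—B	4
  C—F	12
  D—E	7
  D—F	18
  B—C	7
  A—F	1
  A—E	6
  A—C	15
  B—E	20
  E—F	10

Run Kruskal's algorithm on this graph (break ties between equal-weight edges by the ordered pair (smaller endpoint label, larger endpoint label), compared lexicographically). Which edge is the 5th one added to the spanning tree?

Kruskal's algorithm — process edges by increasing weight (ties by edge label):
A—F (1): add. Components now {A,F} {B} {C} {D} {E}
C—D (2): add. Components now {A,F} {B} {C,D} {E}
A—B (4): add. Components now {A,B,F} {C,D} {E}
A—E (6): add. Components now {A,B,E,F} {C,D}
B—C (7): add. Components now {A,B,C,D,E,F}
The 5th edge added is B—C.

B-C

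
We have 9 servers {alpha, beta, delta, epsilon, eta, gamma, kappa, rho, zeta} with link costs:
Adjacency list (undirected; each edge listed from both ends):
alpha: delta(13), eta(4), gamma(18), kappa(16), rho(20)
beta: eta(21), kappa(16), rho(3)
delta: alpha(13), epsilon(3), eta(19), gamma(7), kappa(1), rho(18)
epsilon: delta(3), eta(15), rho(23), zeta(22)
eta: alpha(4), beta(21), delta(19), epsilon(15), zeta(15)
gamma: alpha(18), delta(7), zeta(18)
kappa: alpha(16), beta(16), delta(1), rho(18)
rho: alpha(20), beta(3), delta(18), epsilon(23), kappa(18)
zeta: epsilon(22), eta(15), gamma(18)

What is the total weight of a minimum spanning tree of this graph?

Grow the tree from zeta using Prim:
Step 1: cheapest edge leaving the tree is eta—zeta (15); add eta.
Step 2: cheapest edge leaving the tree is alpha—eta (4); add alpha.
Step 3: cheapest edge leaving the tree is alpha—delta (13); add delta.
Step 4: cheapest edge leaving the tree is delta—kappa (1); add kappa.
Step 5: cheapest edge leaving the tree is delta—epsilon (3); add epsilon.
Step 6: cheapest edge leaving the tree is delta—gamma (7); add gamma.
Step 7: cheapest edge leaving the tree is beta—kappa (16); add beta.
Step 8: cheapest edge leaving the tree is beta—rho (3); add rho.
MST edges: eta—zeta, alpha—eta, alpha—delta, delta—kappa, delta—epsilon, delta—gamma, beta—kappa, beta—rho; total weight 15+4+13+1+3+7+16+3 = 62.

62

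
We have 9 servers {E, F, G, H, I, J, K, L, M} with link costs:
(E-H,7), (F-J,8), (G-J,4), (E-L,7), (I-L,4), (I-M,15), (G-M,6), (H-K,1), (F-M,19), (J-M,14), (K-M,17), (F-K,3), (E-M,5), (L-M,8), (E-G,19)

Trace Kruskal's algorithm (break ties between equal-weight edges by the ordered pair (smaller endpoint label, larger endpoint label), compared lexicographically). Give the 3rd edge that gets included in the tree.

G-J

Sort edges by weight, then run Kruskal:
H-K (1): add — endpoints in different components.
F-K (3): add — endpoints in different components.
G-J (4): add — endpoints in different components.
I-L (4): add — endpoints in different components.
E-M (5): add — endpoints in different components.
G-M (6): add — endpoints in different components.
E-H (7): add — endpoints in different components.
E-L (7): add — endpoints in different components.
The 3rd edge added is G-J.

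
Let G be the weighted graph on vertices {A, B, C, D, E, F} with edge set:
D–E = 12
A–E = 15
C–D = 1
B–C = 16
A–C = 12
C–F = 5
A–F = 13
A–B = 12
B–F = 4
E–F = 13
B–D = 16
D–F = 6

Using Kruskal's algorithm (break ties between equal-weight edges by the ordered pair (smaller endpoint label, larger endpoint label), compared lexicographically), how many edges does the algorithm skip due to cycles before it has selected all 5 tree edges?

2

Kruskal: consider edges lightest-first.
C–D (1): add — endpoints in different components.
B–F (4): add — endpoints in different components.
C–F (5): add — endpoints in different components.
D–F (6): skip — D and F already connected.
A–B (12): add — endpoints in different components.
A–C (12): skip — A and C already connected.
D–E (12): add — endpoints in different components.
Edges rejected before the tree was complete: 2.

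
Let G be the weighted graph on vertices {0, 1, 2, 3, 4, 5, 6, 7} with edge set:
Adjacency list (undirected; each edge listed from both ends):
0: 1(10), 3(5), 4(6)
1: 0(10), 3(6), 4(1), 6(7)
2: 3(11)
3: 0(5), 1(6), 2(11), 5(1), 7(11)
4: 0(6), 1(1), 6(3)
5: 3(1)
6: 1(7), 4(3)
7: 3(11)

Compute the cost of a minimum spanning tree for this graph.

38

Kruskal's algorithm — process edges by increasing weight (ties by edge label):
1—4 (1): add — endpoints in different components.
3—5 (1): add — endpoints in different components.
4—6 (3): add — endpoints in different components.
0—3 (5): add — endpoints in different components.
0—4 (6): add — endpoints in different components.
1—3 (6): skip — 1 and 3 already connected.
1—6 (7): skip — 1 and 6 already connected.
0—1 (10): skip — 0 and 1 already connected.
2—3 (11): add — endpoints in different components.
3—7 (11): add — endpoints in different components.
MST edges: 1—4, 3—5, 4—6, 0—3, 0—4, 2—3, 3—7; total weight 1+1+3+5+6+11+11 = 38.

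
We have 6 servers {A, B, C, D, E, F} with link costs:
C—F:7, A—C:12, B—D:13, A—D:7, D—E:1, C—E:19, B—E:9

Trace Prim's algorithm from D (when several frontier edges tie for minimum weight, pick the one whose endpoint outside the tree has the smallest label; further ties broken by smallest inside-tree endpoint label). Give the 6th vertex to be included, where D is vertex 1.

Prim, starting at D.
Step 1: cheapest edge leaving the tree is D—E (1); add E.
Step 2: cheapest edge leaving the tree is A—D (7); add A.
Step 3: cheapest edge leaving the tree is B—E (9); add B.
Step 4: cheapest edge leaving the tree is A—C (12); add C.
Step 5: cheapest edge leaving the tree is C—F (7); add F.
Vertex order: D, E, A, B, C, F. The 6th vertex is F.

F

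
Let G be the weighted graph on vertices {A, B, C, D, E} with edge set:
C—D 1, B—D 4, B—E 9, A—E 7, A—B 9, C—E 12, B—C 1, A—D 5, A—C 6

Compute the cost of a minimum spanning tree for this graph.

Sort edges by weight, then run Kruskal:
B—C (1): add — endpoints in different components.
C—D (1): add — endpoints in different components.
B—D (4): skip — B and D already connected.
A—D (5): add — endpoints in different components.
A—C (6): skip — A and C already connected.
A—E (7): add — endpoints in different components.
MST edges: B—C, C—D, A—D, A—E; total weight 1+1+5+7 = 14.

14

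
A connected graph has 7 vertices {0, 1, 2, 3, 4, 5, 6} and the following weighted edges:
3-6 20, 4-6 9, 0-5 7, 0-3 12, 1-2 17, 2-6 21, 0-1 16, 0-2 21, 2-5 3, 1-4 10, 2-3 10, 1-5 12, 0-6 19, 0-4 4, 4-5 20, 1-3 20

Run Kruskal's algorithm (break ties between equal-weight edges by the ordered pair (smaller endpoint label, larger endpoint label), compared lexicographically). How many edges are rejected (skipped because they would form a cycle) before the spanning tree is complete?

Kruskal: consider edges lightest-first.
2-5 (3): add — endpoints in different components.
0-4 (4): add — endpoints in different components.
0-5 (7): add — endpoints in different components.
4-6 (9): add — endpoints in different components.
1-4 (10): add — endpoints in different components.
2-3 (10): add — endpoints in different components.
Edges rejected before the tree was complete: 0.

0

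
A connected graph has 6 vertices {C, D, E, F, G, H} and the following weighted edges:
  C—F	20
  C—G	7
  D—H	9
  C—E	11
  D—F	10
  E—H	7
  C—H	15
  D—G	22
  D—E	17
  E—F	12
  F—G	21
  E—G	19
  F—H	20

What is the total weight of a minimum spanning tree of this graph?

Kruskal: consider edges lightest-first.
C—G (7): add. Components now {C,G} {D} {E} {F} {H}
E—H (7): add. Components now {C,G} {D} {E,H} {F}
D—H (9): add. Components now {C,G} {D,E,H} {F}
D—F (10): add. Components now {C,G} {D,E,F,H}
C—E (11): add. Components now {C,D,E,F,G,H}
MST edges: C—G, E—H, D—H, D—F, C—E; total weight 7+7+9+10+11 = 44.

44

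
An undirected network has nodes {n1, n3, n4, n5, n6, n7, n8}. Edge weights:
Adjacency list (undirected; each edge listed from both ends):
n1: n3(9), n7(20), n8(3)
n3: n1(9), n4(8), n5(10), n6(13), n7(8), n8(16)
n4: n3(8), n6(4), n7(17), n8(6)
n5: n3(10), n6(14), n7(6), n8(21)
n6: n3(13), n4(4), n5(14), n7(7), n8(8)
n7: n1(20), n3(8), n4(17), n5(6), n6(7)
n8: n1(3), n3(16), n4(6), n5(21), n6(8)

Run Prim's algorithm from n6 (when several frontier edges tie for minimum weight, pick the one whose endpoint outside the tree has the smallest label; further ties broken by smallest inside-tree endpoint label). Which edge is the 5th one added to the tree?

Grow the tree from n6 using Prim:
Step 1: cheapest edge leaving the tree is n4—n6 (4); add n4.
Step 2: cheapest edge leaving the tree is n4—n8 (6); add n8.
Step 3: cheapest edge leaving the tree is n1—n8 (3); add n1.
Step 4: cheapest edge leaving the tree is n6—n7 (7); add n7.
Step 5: cheapest edge leaving the tree is n5—n7 (6); add n5.
Step 6: cheapest edge leaving the tree is n3—n4 (8); add n3.
The 5th edge added is n5—n7.

n5-n7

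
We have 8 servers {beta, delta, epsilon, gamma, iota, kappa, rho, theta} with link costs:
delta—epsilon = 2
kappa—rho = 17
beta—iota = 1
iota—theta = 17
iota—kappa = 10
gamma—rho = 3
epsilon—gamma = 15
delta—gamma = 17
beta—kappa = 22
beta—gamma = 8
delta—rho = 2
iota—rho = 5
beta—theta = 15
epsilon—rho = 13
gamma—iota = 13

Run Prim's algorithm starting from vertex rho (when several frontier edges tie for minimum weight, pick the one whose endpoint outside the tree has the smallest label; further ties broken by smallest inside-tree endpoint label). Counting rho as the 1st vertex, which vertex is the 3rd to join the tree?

Prim, starting at rho.
Step 1: cheapest edge leaving the tree is delta—rho (2); add delta.
Step 2: cheapest edge leaving the tree is delta—epsilon (2); add epsilon.
Step 3: cheapest edge leaving the tree is gamma—rho (3); add gamma.
Step 4: cheapest edge leaving the tree is iota—rho (5); add iota.
Step 5: cheapest edge leaving the tree is beta—iota (1); add beta.
Step 6: cheapest edge leaving the tree is iota—kappa (10); add kappa.
Step 7: cheapest edge leaving the tree is beta—theta (15); add theta.
Vertex order: rho, delta, epsilon, gamma, iota, beta, kappa, theta. The 3rd vertex is epsilon.

epsilon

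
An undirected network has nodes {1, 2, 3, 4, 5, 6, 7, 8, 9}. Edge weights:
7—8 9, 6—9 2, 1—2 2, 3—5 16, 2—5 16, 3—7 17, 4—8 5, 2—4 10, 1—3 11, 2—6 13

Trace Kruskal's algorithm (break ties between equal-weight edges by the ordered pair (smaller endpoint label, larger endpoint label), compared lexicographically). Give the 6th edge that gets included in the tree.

1-3

Kruskal: consider edges lightest-first.
1—2 (2): add — endpoints in different components.
6—9 (2): add — endpoints in different components.
4—8 (5): add — endpoints in different components.
7—8 (9): add — endpoints in different components.
2—4 (10): add — endpoints in different components.
1—3 (11): add — endpoints in different components.
2—6 (13): add — endpoints in different components.
2—5 (16): add — endpoints in different components.
The 6th edge added is 1—3.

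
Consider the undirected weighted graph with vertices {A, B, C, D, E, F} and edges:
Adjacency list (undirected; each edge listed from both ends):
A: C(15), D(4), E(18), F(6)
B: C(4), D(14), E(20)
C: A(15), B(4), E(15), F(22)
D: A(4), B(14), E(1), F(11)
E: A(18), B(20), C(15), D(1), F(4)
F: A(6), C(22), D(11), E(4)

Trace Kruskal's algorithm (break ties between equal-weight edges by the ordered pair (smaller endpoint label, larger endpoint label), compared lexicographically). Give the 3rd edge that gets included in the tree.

Kruskal: consider edges lightest-first.
D—E (1): add. Components now {A} {B} {C} {D,E} {F}
A—D (4): add. Components now {A,D,E} {B} {C} {F}
B—C (4): add. Components now {A,D,E} {B,C} {F}
E—F (4): add. Components now {A,D,E,F} {B,C}
A—F (6): skip — A and F already connected.
D—F (11): skip — D and F already connected.
B—D (14): add. Components now {A,B,C,D,E,F}
The 3rd edge added is B—C.

B-C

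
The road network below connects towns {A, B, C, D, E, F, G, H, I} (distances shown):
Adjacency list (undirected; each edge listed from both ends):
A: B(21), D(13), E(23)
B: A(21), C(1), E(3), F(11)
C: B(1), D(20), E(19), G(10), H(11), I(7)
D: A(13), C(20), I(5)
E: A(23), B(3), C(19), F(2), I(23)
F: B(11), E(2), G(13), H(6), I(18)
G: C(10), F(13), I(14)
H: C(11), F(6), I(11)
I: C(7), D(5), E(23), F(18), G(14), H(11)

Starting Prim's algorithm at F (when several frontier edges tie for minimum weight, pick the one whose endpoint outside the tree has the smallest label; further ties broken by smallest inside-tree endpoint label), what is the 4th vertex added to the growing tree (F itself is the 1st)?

C

Grow the tree from F using Prim:
Step 1: cheapest edge leaving the tree is E—F (2); add E.
Step 2: cheapest edge leaving the tree is B—E (3); add B.
Step 3: cheapest edge leaving the tree is B—C (1); add C.
Step 4: cheapest edge leaving the tree is F—H (6); add H.
Step 5: cheapest edge leaving the tree is C—I (7); add I.
Step 6: cheapest edge leaving the tree is D—I (5); add D.
Step 7: cheapest edge leaving the tree is C—G (10); add G.
Step 8: cheapest edge leaving the tree is A—D (13); add A.
Vertex order: F, E, B, C, H, I, D, G, A. The 4th vertex is C.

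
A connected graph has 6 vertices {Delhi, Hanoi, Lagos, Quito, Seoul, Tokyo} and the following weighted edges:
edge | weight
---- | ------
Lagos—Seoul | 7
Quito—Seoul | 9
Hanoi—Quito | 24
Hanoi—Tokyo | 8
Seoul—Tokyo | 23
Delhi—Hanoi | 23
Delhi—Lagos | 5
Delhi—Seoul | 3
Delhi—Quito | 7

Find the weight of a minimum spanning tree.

46

Prim's algorithm from Delhi:
Step 1: frontier [Delhi—Seoul 3, Delhi—Lagos 5, Delhi—Quito 7, Delhi—Hanoi 23] → take Delhi—Seoul (3); add Seoul.
Step 2: frontier [Delhi—Lagos 5, Delhi—Quito 7, Delhi—Hanoi 23, Lagos—Seoul 7, Quito—Seoul 9, Seoul—Tokyo 23] → take Delhi—Lagos (5); add Lagos.
Step 3: frontier [Delhi—Quito 7, Delhi—Hanoi 23, Quito—Seoul 9, Seoul—Tokyo 23] → take Delhi—Quito (7); add Quito.
Step 4: frontier [Delhi—Hanoi 23, Hanoi—Quito 24, Seoul—Tokyo 23] → take Delhi—Hanoi (23); add Hanoi.
Step 5: frontier [Hanoi—Tokyo 8, Seoul—Tokyo 23] → take Hanoi—Tokyo (8); add Tokyo.
MST edges: Delhi—Seoul, Delhi—Lagos, Delhi—Quito, Delhi—Hanoi, Hanoi—Tokyo; total weight 3+5+7+23+8 = 46.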